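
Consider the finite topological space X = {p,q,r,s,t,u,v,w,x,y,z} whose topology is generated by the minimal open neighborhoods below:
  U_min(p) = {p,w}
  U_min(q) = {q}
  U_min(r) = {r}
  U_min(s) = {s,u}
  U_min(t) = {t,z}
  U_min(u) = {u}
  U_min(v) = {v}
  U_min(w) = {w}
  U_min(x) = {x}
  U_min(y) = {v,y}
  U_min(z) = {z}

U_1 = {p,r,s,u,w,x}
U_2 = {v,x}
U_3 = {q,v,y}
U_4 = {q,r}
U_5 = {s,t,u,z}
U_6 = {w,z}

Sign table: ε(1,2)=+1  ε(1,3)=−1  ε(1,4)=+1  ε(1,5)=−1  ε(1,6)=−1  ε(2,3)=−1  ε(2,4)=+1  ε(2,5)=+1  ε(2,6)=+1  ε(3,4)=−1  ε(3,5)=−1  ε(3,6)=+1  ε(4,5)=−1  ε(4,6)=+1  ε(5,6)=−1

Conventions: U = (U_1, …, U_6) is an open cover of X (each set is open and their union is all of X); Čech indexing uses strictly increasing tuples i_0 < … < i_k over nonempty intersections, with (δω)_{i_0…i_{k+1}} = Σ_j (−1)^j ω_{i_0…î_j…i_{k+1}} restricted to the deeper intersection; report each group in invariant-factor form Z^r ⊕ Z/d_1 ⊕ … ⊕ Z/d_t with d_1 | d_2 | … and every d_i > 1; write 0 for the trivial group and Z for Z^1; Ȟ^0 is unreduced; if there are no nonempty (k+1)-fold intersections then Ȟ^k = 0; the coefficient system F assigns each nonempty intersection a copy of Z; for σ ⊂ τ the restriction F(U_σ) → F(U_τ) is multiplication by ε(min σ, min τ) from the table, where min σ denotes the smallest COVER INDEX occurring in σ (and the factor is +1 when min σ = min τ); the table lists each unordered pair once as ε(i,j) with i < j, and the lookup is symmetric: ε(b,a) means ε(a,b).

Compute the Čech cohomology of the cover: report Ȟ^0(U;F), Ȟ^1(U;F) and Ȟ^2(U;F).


cover nerve:
  U12={x} U14={r} U15={s,u} U16={w} U23={v} U34={q} U56={z}
C dims 6,7; δ0: rk 6, SNF 1^5·2
Ȟ^0: (6−6)−0=0 ⇒ 0
Ȟ^1: (7−0)−6=1 plus torsion [2] ⇒ Z ⊕ Z/2
Ȟ^2: (0−0)−0=0 ⇒ 0

Ȟ^0 = 0; Ȟ^1 = Z ⊕ Z/2; Ȟ^2 = 0


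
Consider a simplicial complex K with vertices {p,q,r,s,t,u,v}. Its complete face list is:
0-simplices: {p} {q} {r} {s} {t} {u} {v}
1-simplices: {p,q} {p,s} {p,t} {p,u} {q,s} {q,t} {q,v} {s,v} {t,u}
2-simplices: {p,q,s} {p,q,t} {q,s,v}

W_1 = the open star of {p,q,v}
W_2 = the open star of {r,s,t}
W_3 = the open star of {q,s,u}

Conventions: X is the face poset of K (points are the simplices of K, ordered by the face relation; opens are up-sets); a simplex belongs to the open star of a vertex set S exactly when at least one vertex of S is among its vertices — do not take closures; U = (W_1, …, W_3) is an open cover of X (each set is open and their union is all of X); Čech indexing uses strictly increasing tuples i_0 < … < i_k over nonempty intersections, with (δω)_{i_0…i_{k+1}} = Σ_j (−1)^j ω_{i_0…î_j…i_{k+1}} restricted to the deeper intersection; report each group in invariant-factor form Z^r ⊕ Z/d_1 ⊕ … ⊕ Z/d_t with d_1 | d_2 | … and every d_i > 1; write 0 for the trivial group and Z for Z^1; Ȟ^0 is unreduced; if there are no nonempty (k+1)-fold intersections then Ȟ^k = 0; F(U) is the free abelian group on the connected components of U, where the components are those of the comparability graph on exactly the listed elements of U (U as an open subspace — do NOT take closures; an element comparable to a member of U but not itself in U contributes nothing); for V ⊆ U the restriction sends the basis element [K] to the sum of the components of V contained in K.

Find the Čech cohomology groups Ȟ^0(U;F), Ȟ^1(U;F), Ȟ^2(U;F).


Ȟ^0 ≅ Z^2,  Ȟ^1 ≅ Z,  Ȟ^2 ≅ 0

nerve simplices:
  W1={{p},{q},{v},{p,q},{p,s},{p,t},{p,u},{q,s},{q,t},{q,v},{s,v},{p,q,s},{p,q,t},{q,s,v}} W2={{r},{s},{t},{p,s},{p,t},{q,s},{q,t},{s,v},{t,u},{p,q,s},{p,q,t},{q,s,v}} W3={{q},{s},{u},{p,q},{p,s},{p,u},{q,s},{q,t},{q,v},{s,v},{t,u},{p,q,s},{p,q,t},{q,s,v}}
  W12={{p,s},{p,t},{q,s},{q,t},{s,v},{p,q,s},{p,q,t},{q,s,v}} W13={{q},{p,q},{p,s},{p,u},{q,s},{q,t},{q,v},{s,v},{p,q,s},{p,q,t},{q,s,v}} W23={{s},{p,s},{q,s},{q,t},{s,v},{t,u},{p,q,s},{p,q,t},{q,s,v}}
  W123={{p,s},{q,s},{q,t},{s,v},{p,q,s},{p,q,t},{q,s,v}}
components per intersection:
  W1: {{p},{q},{v},{p,q},{p,s},{p,t},{p,u},{q,s},{q,t},{q,v},{s,v},{p,q,s},{p,q,t},{q,s,v}}
  W2: {{r}} {{s},{p,s},{q,s},{s,v},{p,q,s},{q,s,v}} {{t},{p,t},{q,t},{t,u},{p,q,t}}
  W3: {{q},{s},{p,q},{p,s},{q,s},{q,t},{q,v},{s,v},{p,q,s},{p,q,t},{q,s,v}} {{u},{p,u},{t,u}}
  W12: {{p,s},{q,s},{s,v},{p,q,s},{q,s,v}} {{p,t},{q,t},{p,q,t}}
  W13: {{q},{p,q},{p,s},{q,s},{q,t},{q,v},{s,v},{p,q,s},{p,q,t},{q,s,v}} {{p,u}}
  W23: {{s},{p,s},{q,s},{s,v},{p,q,s},{q,s,v}} {{q,t},{p,q,t}} {{t,u}}
  W123: {{p,s},{q,s},{s,v},{p,q,s},{q,s,v}} {{q,t},{p,q,t}}
C dims 6,7,2; δ0: rk 4, SNF 1^4; δ1: rk 2, SNF 1^2
degree 0: 6−4−0 = 2 → Ȟ^0 ≅ Z^2
degree 1: 7−2−4 = 1 → Ȟ^1 ≅ Z
degree 2: 2−0−2 = 0 → Ȟ^2 ≅ 0


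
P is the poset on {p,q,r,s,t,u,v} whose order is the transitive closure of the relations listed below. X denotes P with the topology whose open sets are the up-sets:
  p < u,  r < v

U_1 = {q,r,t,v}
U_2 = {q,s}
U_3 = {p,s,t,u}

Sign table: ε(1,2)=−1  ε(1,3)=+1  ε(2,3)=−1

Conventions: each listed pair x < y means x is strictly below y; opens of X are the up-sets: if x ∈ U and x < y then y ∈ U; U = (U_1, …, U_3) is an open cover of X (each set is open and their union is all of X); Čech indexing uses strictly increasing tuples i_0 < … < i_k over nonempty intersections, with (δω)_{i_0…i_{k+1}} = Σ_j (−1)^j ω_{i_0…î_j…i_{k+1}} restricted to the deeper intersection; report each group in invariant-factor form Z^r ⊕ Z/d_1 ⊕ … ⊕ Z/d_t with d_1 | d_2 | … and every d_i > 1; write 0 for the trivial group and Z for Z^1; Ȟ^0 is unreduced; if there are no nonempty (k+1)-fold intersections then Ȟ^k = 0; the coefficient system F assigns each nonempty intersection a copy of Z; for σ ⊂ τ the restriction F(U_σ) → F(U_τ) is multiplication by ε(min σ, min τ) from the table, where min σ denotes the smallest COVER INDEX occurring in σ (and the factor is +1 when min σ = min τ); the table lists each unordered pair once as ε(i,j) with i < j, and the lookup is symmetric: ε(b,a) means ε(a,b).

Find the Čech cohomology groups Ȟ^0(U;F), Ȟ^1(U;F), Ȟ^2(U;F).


Ȟ^0(U;F) ≅ Z; Ȟ^1(U;F) ≅ Z; Ȟ^2(U;F) ≅ 0

nonempty overlaps:
  U12={q} U13={t} U23={s}
C dims 3,3; δ0: rk 2, SNF 1^2
degree 0: 3−2−0 = 1 → Ȟ^0 ≅ Z
degree 1: 3−0−2 = 1 → Ȟ^1 ≅ Z
degree 2: 0−0−0 = 0 → Ȟ^2 ≅ 0


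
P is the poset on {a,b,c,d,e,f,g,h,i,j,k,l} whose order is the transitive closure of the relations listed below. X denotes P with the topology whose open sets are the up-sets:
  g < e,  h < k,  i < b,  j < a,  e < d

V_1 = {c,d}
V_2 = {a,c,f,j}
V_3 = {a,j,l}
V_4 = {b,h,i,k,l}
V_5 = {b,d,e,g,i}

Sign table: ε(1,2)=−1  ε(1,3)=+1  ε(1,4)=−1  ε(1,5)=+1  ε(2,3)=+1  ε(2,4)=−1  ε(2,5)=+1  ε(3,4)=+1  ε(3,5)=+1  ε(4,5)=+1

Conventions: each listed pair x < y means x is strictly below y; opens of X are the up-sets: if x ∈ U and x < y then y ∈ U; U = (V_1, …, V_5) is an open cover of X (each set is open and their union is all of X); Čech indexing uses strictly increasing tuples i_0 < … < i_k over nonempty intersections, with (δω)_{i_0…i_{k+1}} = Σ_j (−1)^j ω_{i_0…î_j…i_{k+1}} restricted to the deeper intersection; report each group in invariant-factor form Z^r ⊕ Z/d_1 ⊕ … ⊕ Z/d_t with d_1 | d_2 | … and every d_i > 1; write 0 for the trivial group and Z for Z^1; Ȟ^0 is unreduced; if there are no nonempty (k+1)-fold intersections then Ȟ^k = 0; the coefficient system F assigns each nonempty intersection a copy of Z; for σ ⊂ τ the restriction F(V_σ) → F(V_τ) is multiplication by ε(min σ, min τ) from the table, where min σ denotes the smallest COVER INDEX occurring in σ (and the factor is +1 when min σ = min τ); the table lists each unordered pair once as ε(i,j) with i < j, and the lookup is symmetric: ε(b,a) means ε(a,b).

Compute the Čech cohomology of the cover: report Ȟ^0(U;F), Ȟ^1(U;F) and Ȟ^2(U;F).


Ȟ^0(U;F) ≅ 0, Ȟ^1(U;F) ≅ Z/2, Ȟ^2(U;F) ≅ 0

nerve of the cover:
  V12={c} V15={d} V23={a,j} V34={l} V45={b,i}
C dims 5,5; δ0: rk 5, SNF 1^4·2
Ȟ^0 = (5 − 5) − 0 = 0, so Ȟ^0 ≅ 0
Ȟ^1 = (5 − 0) − 5 = 0 plus torsion [2], so Ȟ^1 ≅ Z/2
Ȟ^2 = (0 − 0) − 0 = 0, so Ȟ^2 ≅ 0


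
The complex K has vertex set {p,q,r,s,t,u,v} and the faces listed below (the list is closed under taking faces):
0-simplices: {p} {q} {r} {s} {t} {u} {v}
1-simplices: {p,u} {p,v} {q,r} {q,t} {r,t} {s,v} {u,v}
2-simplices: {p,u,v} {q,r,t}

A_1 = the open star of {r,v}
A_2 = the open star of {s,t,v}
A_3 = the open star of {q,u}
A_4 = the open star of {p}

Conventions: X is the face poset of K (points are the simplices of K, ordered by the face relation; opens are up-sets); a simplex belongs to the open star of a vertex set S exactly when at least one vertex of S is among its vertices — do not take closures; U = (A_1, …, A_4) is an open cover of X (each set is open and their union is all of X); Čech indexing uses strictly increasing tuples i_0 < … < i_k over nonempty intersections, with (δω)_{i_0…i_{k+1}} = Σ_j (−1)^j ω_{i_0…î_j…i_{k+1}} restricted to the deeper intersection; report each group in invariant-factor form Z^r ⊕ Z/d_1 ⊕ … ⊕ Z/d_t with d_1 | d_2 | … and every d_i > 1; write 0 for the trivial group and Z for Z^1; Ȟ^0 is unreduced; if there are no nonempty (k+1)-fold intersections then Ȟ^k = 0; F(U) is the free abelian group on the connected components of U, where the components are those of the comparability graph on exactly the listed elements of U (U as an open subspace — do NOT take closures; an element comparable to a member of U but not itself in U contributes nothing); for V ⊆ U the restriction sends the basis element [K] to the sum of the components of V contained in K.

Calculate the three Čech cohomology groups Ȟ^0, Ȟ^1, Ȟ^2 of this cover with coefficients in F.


nonempty overlaps:
  A1={{r},{v},{p,v},{q,r},{r,t},{s,v},{u,v},{p,u,v},{q,r,t}} A2={{s},{t},{v},{p,v},{q,t},{r,t},{s,v},{u,v},{p,u,v},{q,r,t}} A3={{q},{u},{p,u},{q,r},{q,t},{u,v},{p,u,v},{q,r,t}} A4={{p},{p,u},{p,v},{p,u,v}}
  A12={{v},{p,v},{r,t},{s,v},{u,v},{p,u,v},{q,r,t}} A13={{q,r},{u,v},{p,u,v},{q,r,t}} A14={{p,v},{p,u,v}} A23={{q,t},{u,v},{p,u,v},{q,r,t}} A24={{p,v},{p,u,v}} A34={{p,u},{p,u,v}}
  A123={{u,v},{p,u,v},{q,r,t}} A124={{p,v},{p,u,v}} A134={{p,u,v}} A234={{p,u,v}}
  A1234={{p,u,v}}
components per intersection:
  A1: {{r},{q,r},{r,t},{q,r,t}} {{v},{p,v},{s,v},{u,v},{p,u,v}}
  A2: {{s},{v},{p,v},{s,v},{u,v},{p,u,v}} {{t},{q,t},{r,t},{q,r,t}}
  A3: {{q},{q,r},{q,t},{q,r,t}} {{u},{p,u},{u,v},{p,u,v}}
  A4: {{p},{p,u},{p,v},{p,u,v}}
  A12: {{v},{p,v},{s,v},{u,v},{p,u,v}} {{r,t},{q,r,t}}
  A13: {{q,r},{q,r,t}} {{u,v},{p,u,v}}
  A14: {{p,v},{p,u,v}}
  A23: {{q,t},{q,r,t}} {{u,v},{p,u,v}}
  A24: {{p,v},{p,u,v}}
  A34: {{p,u},{p,u,v}}
  A123: {{u,v},{p,u,v}} {{q,r,t}}
  A124: {{p,v},{p,u,v}}
  A134: {{p,u,v}}
  A234: {{p,u,v}}
  A1234: {{p,u,v}}
C dims 7,9,5,1; δ0: rk 5, SNF 1^5; δ1: rk 4, SNF 1^4; δ2: rk 1, SNF 1^1
degree 0: 7−5−0 = 2 → Ȟ^0 ≅ Z^2
degree 1: 9−4−5 = 0 → Ȟ^1 ≅ 0
degree 2: 5−1−4 = 0 → Ȟ^2 ≅ 0

Ȟ^0(U;F) ≅ Z^2; Ȟ^1(U;F) ≅ 0; Ȟ^2(U;F) ≅ 0


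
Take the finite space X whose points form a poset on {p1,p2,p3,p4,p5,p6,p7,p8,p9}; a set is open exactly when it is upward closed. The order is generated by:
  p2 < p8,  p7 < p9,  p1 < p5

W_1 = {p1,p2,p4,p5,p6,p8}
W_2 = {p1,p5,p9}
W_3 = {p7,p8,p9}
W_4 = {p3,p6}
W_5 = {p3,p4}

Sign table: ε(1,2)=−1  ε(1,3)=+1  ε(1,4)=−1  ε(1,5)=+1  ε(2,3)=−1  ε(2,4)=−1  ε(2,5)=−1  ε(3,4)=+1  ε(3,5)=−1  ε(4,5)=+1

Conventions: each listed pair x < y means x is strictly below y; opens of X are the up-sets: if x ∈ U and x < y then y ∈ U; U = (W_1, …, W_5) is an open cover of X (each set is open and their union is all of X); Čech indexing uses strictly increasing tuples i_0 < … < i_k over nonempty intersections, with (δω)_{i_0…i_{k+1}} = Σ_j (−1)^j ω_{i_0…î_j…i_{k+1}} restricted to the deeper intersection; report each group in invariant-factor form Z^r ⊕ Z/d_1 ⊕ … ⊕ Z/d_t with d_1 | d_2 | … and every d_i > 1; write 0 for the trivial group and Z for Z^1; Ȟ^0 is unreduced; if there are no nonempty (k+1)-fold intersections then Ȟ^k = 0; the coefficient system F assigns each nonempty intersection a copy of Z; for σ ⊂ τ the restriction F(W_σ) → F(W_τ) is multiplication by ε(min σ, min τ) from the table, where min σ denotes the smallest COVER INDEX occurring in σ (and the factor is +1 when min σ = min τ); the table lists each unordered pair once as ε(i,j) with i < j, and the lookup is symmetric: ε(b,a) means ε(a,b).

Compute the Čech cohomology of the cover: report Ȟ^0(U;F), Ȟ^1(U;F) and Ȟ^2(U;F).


nonempty overlaps:
  W12={p1,p5} W13={p8} W14={p6} W15={p4} W23={p9} W45={p3}
C dims 5,6; δ0: rk 5, SNF 1^4·2
degree 0: 5−5−0 = 0 → Ȟ^0 ≅ 0
degree 1: 6−0−5 = 1 plus torsion [2] → Ȟ^1 ≅ Z ⊕ Z/2
degree 2: 0−0−0 = 0 → Ȟ^2 ≅ 0

Ȟ^0 ≅ 0,  Ȟ^1 ≅ Z ⊕ Z/2,  Ȟ^2 ≅ 0


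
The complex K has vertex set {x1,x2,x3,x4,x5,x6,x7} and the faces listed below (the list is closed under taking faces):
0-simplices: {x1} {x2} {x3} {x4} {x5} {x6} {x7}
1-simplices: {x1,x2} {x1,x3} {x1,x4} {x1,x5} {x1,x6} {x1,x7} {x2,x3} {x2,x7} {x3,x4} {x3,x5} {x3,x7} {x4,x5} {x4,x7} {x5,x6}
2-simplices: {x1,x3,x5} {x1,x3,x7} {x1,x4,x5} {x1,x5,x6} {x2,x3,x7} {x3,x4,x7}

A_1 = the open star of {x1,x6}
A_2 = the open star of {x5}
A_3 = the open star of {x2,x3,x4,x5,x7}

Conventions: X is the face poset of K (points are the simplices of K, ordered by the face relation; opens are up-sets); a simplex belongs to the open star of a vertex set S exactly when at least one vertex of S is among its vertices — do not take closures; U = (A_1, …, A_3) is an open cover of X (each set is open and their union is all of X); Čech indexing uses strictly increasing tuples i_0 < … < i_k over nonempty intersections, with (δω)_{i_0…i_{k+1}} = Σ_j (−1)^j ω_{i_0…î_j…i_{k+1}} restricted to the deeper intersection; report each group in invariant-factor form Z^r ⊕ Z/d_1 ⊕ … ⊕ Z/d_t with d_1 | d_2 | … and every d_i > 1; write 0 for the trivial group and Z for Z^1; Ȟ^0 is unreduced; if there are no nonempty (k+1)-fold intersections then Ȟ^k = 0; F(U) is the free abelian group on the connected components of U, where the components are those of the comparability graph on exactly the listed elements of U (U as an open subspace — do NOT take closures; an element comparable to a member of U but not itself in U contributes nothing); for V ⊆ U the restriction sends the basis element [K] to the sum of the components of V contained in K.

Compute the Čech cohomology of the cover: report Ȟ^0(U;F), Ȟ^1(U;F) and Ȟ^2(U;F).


nonempty overlaps:
  A1={{x1},{x6},{x1,x2},{x1,x3},{x1,x4},{x1,x5},{x1,x6},{x1,x7},{x5,x6},{x1,x3,x5},{x1,x3,x7},{x1,x4,x5},{x1,x5,x6}} A2={{x5},{x1,x5},{x3,x5},{x4,x5},{x5,x6},{x1,x3,x5},{x1,x4,x5},{x1,x5,x6}} A3={{x2},{x3},{x4},{x5},{x7},{x1,x2},{x1,x3},{x1,x4},{x1,x5},{x1,x7},{x2,x3},{x2,x7},{x3,x4},{x3,x5},{x3,x7},{x4,x5},{x4,x7},{x5,x6},{x1,x3,x5},{x1,x3,x7},{x1,x4,x5},{x1,x5,x6},{x2,x3,x7},{x3,x4,x7}}
  A12={{x1,x5},{x5,x6},{x1,x3,x5},{x1,x4,x5},{x1,x5,x6}} A13={{x1,x2},{x1,x3},{x1,x4},{x1,x5},{x1,x7},{x5,x6},{x1,x3,x5},{x1,x3,x7},{x1,x4,x5},{x1,x5,x6}} A23={{x5},{x1,x5},{x3,x5},{x4,x5},{x5,x6},{x1,x3,x5},{x1,x4,x5},{x1,x5,x6}}
  A123={{x1,x5},{x5,x6},{x1,x3,x5},{x1,x4,x5},{x1,x5,x6}}
components per intersection:
  A1: {{x1},{x6},{x1,x2},{x1,x3},{x1,x4},{x1,x5},{x1,x6},{x1,x7},{x5,x6},{x1,x3,x5},{x1,x3,x7},{x1,x4,x5},{x1,x5,x6}}
  A2: {{x5},{x1,x5},{x3,x5},{x4,x5},{x5,x6},{x1,x3,x5},{x1,x4,x5},{x1,x5,x6}}
  A3: {{x2},{x3},{x4},{x5},{x7},{x1,x2},{x1,x3},{x1,x4},{x1,x5},{x1,x7},{x2,x3},{x2,x7},{x3,x4},{x3,x5},{x3,x7},{x4,x5},{x4,x7},{x5,x6},{x1,x3,x5},{x1,x3,x7},{x1,x4,x5},{x1,x5,x6},{x2,x3,x7},{x3,x4,x7}}
  A12: {{x1,x5},{x5,x6},{x1,x3,x5},{x1,x4,x5},{x1,x5,x6}}
  A13: {{x1,x2}} {{x1,x3},{x1,x4},{x1,x5},{x1,x7},{x5,x6},{x1,x3,x5},{x1,x3,x7},{x1,x4,x5},{x1,x5,x6}}
  A23: {{x5},{x1,x5},{x3,x5},{x4,x5},{x5,x6},{x1,x3,x5},{x1,x4,x5},{x1,x5,x6}}
  A123: {{x1,x5},{x5,x6},{x1,x3,x5},{x1,x4,x5},{x1,x5,x6}}
C dims 3,4,1; δ0: rk 2, SNF 1^2; δ1: rk 1, SNF 1^1
degree 0: 3−2−0 = 1 → Ȟ^0 ≅ Z
degree 1: 4−1−2 = 1 → Ȟ^1 ≅ Z
degree 2: 1−0−1 = 0 → Ȟ^2 ≅ 0

Ȟ^0 = Z, Ȟ^1 = Z and Ȟ^2 = 0


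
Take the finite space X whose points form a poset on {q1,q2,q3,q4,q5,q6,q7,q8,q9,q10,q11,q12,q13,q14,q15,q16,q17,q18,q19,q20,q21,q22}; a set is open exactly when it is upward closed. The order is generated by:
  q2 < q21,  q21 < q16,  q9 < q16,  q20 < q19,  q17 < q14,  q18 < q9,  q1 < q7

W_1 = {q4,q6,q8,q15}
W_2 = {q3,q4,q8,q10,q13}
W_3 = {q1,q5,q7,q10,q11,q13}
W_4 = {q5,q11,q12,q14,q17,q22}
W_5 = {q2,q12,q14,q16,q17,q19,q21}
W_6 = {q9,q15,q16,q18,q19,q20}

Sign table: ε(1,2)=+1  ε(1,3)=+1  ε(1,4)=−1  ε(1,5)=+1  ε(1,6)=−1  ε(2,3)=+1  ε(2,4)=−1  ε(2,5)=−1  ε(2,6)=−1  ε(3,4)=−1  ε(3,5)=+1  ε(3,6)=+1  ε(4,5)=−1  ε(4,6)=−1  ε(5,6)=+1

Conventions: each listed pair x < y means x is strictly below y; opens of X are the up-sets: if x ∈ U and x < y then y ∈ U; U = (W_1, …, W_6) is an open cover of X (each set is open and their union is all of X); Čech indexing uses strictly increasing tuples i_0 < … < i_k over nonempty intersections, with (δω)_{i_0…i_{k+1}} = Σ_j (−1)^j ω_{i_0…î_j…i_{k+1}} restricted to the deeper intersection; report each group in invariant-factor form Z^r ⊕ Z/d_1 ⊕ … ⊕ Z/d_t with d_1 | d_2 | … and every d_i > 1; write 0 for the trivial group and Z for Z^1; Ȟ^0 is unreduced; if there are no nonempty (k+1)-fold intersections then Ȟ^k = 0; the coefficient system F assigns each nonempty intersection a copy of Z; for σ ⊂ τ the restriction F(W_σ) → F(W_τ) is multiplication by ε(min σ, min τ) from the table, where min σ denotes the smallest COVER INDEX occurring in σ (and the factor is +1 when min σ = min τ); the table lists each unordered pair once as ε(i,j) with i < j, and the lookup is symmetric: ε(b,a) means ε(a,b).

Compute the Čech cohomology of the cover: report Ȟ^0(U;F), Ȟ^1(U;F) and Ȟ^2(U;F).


nerve of the cover:
  W12={q4,q8} W16={q15} W23={q10,q13} W34={q5,q11} W45={q12,q14,q17} W56={q16,q19}
C dims 6,6; δ0: rk 6, SNF 1^5·2
Ȟ^0 = (6 − 6) − 0 = 0, so Ȟ^0 ≅ 0
Ȟ^1 = (6 − 0) − 6 = 0 plus torsion [2], so Ȟ^1 ≅ Z/2
Ȟ^2 = (0 − 0) − 0 = 0, so Ȟ^2 ≅ 0

Ȟ^0 ≅ 0,  Ȟ^1 ≅ Z/2,  Ȟ^2 ≅ 0


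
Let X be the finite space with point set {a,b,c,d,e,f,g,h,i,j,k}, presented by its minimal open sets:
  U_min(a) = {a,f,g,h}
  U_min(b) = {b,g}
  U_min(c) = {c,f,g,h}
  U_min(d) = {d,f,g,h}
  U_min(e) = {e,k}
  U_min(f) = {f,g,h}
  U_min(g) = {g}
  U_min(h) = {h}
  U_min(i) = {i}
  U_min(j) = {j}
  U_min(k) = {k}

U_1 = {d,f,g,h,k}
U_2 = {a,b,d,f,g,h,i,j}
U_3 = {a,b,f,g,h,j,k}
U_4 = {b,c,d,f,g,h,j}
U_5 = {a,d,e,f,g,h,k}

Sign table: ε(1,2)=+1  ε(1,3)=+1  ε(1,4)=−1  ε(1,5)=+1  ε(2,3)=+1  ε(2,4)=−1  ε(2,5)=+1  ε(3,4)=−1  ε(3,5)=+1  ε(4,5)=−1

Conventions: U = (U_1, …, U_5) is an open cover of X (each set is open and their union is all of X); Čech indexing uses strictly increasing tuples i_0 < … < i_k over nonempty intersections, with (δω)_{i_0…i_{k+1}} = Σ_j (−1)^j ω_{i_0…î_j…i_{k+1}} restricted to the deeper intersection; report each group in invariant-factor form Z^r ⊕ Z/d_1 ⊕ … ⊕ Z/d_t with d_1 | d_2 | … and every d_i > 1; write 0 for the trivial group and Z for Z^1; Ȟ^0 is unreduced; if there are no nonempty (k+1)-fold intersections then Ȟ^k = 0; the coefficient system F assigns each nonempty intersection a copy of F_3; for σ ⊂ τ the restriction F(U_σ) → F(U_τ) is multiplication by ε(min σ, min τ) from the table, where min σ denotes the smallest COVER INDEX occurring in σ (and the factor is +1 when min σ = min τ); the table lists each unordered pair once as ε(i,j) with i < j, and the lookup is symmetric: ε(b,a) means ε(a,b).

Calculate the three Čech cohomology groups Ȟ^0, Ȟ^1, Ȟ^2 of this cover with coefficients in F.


nonempty overlaps:
  U12={d,f,g,h} U13={f,g,h,k} U14={d,f,g,h} U15={d,f,g,h,k} U23={a,b,f,g,h,j} U24={b,d,f,g,h,j} U25={a,d,f,g,h} U34={b,f,g,h,j} U35={a,f,g,h,k} U45={d,f,g,h}
  U123={f,g,h} U124={d,f,g,h} U125={d,f,g,h} U134={f,g,h} U135={f,g,h,k} U145={d,f,g,h} U234={b,f,g,h,j} U235={a,f,g,h} U245={d,f,g,h} U345={f,g,h}
  U1234={f,g,h} U1235={f,g,h} U1245={d,f,g,h} U1345={f,g,h} U2345={f,g,h}
  U12345={f,g,h}
C dims 5,10,10,5; δ0: rk_F3 4; δ1: rk_F3 6; δ2: rk_F3 4
degree 0: 5−4−0 = 1 → Ȟ^0 ≅ Z/3
degree 1: 10−6−4 = 0 → Ȟ^1 ≅ 0
degree 2: 10−4−6 = 0 → Ȟ^2 ≅ 0

Ȟ^0 = Z/3, Ȟ^1 = 0 and Ȟ^2 = 0


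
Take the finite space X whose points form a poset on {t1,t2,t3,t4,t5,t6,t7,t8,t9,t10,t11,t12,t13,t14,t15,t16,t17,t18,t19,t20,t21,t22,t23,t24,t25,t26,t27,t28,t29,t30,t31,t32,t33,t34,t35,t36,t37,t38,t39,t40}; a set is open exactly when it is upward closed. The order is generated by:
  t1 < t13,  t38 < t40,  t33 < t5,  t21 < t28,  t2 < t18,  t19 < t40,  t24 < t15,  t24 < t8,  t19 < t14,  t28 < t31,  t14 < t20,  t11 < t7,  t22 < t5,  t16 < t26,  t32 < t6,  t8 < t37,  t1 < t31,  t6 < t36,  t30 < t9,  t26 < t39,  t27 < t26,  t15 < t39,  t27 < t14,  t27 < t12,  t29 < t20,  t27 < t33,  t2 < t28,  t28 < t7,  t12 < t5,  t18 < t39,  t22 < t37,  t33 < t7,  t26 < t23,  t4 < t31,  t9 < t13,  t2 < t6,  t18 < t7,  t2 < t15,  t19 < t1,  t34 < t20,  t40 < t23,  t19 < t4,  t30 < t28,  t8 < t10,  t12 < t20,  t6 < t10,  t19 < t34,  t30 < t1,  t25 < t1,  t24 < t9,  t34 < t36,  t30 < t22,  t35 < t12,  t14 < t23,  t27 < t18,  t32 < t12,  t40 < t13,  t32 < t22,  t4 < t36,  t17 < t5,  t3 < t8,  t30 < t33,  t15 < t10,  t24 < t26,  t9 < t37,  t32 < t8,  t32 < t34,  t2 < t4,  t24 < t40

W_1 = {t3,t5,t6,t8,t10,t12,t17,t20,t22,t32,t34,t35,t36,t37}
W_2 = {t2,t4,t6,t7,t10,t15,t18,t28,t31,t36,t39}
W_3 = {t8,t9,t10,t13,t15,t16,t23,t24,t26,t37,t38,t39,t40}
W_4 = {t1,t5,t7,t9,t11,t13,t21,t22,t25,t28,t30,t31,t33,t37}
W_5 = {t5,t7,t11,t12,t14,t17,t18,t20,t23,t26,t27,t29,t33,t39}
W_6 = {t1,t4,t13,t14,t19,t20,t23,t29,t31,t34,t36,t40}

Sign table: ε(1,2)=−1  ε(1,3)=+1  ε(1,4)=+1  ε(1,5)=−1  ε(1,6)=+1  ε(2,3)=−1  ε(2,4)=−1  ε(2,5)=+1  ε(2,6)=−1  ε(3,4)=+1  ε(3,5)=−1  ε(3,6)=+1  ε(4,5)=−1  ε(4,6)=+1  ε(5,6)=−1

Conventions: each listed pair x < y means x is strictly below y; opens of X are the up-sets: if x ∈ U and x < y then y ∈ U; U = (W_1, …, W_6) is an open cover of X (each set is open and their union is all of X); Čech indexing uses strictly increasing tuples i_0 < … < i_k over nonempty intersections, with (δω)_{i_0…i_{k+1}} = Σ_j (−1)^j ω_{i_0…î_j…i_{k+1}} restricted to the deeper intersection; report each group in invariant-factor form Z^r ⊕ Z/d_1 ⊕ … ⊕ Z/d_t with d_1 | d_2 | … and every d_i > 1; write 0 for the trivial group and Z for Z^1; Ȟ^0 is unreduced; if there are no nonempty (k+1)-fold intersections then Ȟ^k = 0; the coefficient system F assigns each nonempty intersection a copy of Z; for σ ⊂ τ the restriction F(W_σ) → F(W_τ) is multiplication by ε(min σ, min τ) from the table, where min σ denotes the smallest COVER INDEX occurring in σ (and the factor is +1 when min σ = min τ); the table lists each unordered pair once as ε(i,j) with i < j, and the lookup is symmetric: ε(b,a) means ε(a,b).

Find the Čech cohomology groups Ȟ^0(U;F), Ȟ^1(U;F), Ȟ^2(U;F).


Ȟ^0 ≅ Z; Ȟ^1 ≅ 0; Ȟ^2 ≅ Z/2

nerve simplices:
  W12={t6,t10,t36} W13={t8,t10,t37} W14={t5,t22,t37} W15={t5,t12,t17,t20} W16={t20,t34,t36} W23={t10,t15,t39} W24={t7,t28,t31} W25={t7,t18,t39} W26={t4,t31,t36} W34={t9,t13,t37} W35={t23,t26,t39} W36={t13,t23,t40} W45={t5,t7,t11,t33} W46={t1,t13,t31} W56={t14,t20,t23,t29}
  W123={t10} W126={t36} W134={t37} W145={t5} W156={t20} W235={t39} W245={t7} W246={t31} W346={t13} W356={t23}
C dims 6,15,10; δ0: rk 5, SNF 1^5; δ1: rk 10, SNF 1^9·2
degree 0: 6−5−0 = 1 → Ȟ^0 ≅ Z
degree 1: 15−10−5 = 0 → Ȟ^1 ≅ 0
degree 2: 10−0−10 = 0 plus torsion [2] → Ȟ^2 ≅ Z/2


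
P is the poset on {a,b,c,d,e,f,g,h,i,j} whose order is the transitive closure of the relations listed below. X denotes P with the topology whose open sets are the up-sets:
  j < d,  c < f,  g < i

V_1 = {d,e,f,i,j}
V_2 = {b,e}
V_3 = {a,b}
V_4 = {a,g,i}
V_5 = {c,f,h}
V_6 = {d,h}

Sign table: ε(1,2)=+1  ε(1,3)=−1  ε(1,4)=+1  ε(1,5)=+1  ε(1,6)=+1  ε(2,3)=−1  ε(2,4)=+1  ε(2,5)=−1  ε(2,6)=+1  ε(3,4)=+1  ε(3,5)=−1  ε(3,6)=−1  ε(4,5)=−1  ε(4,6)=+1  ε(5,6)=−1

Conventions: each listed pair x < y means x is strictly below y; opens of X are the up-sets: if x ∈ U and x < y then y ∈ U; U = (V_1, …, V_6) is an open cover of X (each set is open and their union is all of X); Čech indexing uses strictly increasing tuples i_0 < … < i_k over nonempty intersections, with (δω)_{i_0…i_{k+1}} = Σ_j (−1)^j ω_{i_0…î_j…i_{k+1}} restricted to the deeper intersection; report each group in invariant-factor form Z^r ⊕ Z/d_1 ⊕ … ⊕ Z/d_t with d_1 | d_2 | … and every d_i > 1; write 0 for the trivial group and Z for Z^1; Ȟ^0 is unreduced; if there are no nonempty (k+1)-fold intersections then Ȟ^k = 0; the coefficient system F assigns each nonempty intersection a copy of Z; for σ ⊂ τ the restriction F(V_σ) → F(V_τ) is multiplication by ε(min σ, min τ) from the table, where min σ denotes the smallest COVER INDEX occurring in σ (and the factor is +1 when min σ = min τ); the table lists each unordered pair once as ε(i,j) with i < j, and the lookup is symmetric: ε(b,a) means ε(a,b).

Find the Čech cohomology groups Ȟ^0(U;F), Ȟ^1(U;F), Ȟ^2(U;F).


Ȟ^0(U;F) ≅ 0; Ȟ^1(U;F) ≅ Z ⊕ Z/2; Ȟ^2(U;F) ≅ 0

nerve of the cover:
  V12={e} V14={i} V15={f} V16={d} V23={b} V34={a} V56={h}
C dims 6,7; δ0: rk 6, SNF 1^5·2
Ȟ^0 = (6 − 6) − 0 = 0, so Ȟ^0 ≅ 0
Ȟ^1 = (7 − 0) − 6 = 1 plus torsion [2], so Ȟ^1 ≅ Z ⊕ Z/2
Ȟ^2 = (0 − 0) − 0 = 0, so Ȟ^2 ≅ 0


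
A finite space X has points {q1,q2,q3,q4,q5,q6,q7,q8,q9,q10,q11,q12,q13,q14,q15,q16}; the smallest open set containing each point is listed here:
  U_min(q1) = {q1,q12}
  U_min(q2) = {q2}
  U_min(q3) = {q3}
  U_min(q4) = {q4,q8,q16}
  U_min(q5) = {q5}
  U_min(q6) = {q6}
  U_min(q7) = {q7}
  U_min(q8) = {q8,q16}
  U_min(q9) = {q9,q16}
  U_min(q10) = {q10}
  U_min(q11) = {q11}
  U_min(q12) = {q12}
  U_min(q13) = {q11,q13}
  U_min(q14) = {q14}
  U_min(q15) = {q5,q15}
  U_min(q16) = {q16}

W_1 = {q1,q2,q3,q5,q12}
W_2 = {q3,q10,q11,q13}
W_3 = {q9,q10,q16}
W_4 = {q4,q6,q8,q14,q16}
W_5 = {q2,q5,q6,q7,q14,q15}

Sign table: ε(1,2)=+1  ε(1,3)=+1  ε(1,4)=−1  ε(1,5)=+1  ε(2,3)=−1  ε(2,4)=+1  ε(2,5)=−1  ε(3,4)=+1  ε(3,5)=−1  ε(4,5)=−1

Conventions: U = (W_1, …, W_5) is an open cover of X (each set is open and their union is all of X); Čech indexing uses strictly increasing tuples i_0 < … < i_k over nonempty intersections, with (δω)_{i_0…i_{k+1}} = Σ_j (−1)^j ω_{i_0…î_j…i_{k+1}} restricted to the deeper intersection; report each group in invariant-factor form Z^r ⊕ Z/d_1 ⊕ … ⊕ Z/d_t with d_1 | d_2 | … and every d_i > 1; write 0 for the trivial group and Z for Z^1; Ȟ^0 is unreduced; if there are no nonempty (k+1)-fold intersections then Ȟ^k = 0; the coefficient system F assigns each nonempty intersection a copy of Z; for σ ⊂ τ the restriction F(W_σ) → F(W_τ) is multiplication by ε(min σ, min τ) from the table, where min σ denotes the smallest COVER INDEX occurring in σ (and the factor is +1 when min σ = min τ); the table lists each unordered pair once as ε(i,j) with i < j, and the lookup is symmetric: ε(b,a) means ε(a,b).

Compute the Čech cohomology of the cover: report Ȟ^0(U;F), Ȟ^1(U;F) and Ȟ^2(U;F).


Ȟ^0(U;F) ≅ Z, Ȟ^1(U;F) ≅ Z and Ȟ^2(U;F) ≅ 0

nerve of the cover:
  W12={q3} W15={q2,q5} W23={q10} W34={q16} W45={q6,q14}
C dims 5,5; δ0: rk 4, SNF 1^4
Ȟ^0 = (5 − 4) − 0 = 1, so Ȟ^0 ≅ Z
Ȟ^1 = (5 − 0) − 4 = 1, so Ȟ^1 ≅ Z
Ȟ^2 = (0 − 0) − 0 = 0, so Ȟ^2 ≅ 0


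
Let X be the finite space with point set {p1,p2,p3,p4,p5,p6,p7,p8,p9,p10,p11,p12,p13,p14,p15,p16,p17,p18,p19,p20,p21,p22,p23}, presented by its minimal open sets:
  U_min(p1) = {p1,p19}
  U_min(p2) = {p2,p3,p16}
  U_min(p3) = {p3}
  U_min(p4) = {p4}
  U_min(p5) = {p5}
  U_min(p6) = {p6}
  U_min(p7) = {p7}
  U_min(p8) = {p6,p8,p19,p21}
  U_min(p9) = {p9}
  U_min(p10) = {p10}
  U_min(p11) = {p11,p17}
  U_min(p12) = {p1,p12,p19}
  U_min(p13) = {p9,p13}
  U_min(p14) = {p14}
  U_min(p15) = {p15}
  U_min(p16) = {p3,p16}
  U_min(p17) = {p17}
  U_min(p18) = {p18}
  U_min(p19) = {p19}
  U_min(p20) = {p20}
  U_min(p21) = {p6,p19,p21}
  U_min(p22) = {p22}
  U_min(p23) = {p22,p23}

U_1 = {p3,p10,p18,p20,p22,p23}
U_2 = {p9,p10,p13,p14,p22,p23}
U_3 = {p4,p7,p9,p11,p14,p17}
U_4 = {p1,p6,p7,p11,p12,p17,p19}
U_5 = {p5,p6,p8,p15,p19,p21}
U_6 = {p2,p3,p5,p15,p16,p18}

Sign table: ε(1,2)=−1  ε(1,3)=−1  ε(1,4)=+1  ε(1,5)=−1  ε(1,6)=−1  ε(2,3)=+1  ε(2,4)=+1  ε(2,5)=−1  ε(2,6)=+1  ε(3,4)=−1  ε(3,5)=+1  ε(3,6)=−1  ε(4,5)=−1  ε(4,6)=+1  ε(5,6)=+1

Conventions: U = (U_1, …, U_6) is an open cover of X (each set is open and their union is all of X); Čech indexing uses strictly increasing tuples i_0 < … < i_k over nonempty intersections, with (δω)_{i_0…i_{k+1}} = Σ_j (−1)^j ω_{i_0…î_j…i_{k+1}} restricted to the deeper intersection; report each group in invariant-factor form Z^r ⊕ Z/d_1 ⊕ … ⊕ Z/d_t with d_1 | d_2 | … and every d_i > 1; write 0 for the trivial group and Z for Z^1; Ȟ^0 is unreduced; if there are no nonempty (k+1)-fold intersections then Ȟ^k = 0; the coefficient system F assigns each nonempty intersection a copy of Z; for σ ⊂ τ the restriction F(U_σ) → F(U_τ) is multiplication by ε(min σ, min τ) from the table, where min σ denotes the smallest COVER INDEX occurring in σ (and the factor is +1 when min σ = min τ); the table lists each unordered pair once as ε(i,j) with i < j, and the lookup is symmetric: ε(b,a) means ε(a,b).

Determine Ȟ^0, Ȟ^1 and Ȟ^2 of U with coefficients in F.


nerve simplices:
  U12={p10,p22,p23} U16={p3,p18} U23={p9,p14} U34={p7,p11,p17} U45={p6,p19} U56={p5,p15}
C dims 6,6; δ0: rk 5, SNF 1^5
degree 0: 6−5−0 = 1 → Ȟ^0 ≅ Z
degree 1: 6−0−5 = 1 → Ȟ^1 ≅ Z
degree 2: 0−0−0 = 0 → Ȟ^2 ≅ 0

Ȟ^0 ≅ Z,  Ȟ^1 ≅ Z,  Ȟ^2 ≅ 0


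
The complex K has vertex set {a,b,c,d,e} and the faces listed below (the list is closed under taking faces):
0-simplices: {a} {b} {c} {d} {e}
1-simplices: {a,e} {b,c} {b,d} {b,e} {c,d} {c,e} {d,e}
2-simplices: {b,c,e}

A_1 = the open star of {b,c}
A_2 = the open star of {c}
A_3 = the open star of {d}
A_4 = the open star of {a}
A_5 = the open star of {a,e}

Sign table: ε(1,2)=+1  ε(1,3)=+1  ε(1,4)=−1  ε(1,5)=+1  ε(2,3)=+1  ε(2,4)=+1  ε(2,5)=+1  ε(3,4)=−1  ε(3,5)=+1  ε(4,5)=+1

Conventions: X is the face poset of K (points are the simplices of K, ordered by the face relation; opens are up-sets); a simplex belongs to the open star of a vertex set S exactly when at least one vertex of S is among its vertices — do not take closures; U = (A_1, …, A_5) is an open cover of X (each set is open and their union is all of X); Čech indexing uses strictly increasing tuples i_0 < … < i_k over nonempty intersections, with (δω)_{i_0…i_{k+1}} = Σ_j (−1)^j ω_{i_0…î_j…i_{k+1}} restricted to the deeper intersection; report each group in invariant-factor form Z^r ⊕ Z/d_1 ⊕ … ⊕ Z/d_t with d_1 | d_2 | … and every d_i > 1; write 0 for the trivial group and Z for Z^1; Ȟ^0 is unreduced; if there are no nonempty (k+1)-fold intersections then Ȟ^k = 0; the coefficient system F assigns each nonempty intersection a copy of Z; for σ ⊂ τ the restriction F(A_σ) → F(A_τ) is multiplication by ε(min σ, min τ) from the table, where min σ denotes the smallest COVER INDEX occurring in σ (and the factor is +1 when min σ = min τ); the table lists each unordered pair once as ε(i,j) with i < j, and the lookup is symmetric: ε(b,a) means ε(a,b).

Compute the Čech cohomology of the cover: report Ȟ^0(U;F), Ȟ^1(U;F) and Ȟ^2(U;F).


nerve of the cover:
  A1={{b},{c},{b,c},{b,d},{b,e},{c,d},{c,e},{b,c,e}} A2={{c},{b,c},{c,d},{c,e},{b,c,e}} A3={{d},{b,d},{c,d},{d,e}} A4={{a},{a,e}} A5={{a},{e},{a,e},{b,e},{c,e},{d,e},{b,c,e}}
  A12={{c},{b,c},{c,d},{c,e},{b,c,e}} A13={{b,d},{c,d}} A15={{b,e},{c,e},{b,c,e}} A23={{c,d}} A25={{c,e},{b,c,e}} A35={{d,e}} A45={{a},{a,e}}
  A123={{c,d}} A125={{c,e},{b,c,e}}
C dims 5,7,2; δ0: rk 4, SNF 1^4; δ1: rk 2, SNF 1^2
Ȟ^0 = (5 − 4) − 0 = 1, so Ȟ^0 ≅ Z
Ȟ^1 = (7 − 2) − 4 = 1, so Ȟ^1 ≅ Z
Ȟ^2 = (2 − 0) − 2 = 0, so Ȟ^2 ≅ 0

Ȟ^0(U;F) ≅ Z, Ȟ^1(U;F) ≅ Z, Ȟ^2(U;F) ≅ 0


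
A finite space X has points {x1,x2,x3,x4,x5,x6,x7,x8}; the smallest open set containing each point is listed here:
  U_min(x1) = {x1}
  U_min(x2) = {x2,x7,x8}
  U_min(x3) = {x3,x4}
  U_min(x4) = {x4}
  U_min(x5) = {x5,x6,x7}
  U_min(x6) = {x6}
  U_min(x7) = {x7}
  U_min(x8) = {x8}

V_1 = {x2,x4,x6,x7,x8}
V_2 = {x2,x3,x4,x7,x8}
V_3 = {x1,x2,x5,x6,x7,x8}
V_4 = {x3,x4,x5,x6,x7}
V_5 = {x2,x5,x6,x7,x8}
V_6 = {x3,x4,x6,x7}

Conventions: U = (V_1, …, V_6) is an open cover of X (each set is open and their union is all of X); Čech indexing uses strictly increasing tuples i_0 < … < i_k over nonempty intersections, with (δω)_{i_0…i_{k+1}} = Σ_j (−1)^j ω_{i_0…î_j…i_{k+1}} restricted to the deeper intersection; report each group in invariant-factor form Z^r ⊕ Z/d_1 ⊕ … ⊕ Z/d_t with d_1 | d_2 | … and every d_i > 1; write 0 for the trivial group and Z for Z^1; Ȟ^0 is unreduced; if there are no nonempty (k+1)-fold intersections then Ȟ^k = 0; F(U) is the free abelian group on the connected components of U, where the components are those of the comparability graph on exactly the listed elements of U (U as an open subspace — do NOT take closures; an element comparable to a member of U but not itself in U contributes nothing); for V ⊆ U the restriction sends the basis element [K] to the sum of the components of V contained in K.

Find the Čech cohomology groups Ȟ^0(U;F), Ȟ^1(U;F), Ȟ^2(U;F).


cover nerve:
  V12={x2,x4,x7,x8} V13={x2,x6,x7,x8} V14={x4,x6,x7} V15={x2,x6,x7,x8} V16={x4,x6,x7} V23={x2,x7,x8} V24={x3,x4,x7} V25={x2,x7,x8} V26={x3,x4,x7} V34={x5,x6,x7} V35={x2,x5,x6,x7,x8} V36={x6,x7} V45={x5,x6,x7} V46={x3,x4,x6,x7} V56={x6,x7}
  V123={x2,x7,x8} V124={x4,x7} V125={x2,x7,x8} V126={x4,x7} V134={x6,x7} V135={x2,x6,x7,x8} V136={x6,x7} V145={x6,x7} V146={x4,x6,x7} V156={x6,x7} V234={x7} V235={x2,x7,x8} V236={x7} V245={x7} V246={x3,x4,x7} V256={x7} V345={x5,x6,x7} V346={x6,x7} V356={x6,x7} V456={x6,x7}
  V1234={x7} V1235={x2,x7,x8} V1236={x7} V1245={x7} V1246={x4,x7} V1256={x7} V1345={x6,x7} V1346={x6,x7} V1356={x6,x7} V1456={x6,x7} V2345={x7} V2346={x7} V2356={x7} V2456={x7} V3456={x6,x7}
  V12345={x7} V12346={x7} V12356={x7} V12456={x7} V13456={x6,x7} V23456={x7}
  V123456={x7}
components per intersection:
  V1: {x2,x7,x8} {x4} {x6}
  V2: {x2,x7,x8} {x3,x4}
  V3: {x1} {x2,x5,x6,x7,x8}
  V4: {x3,x4} {x5,x6,x7}
  V5: {x2,x5,x6,x7,x8}
  V6: {x3,x4} {x6} {x7}
  V12: {x2,x7,x8} {x4}
  V13: {x2,x7,x8} {x6}
  V14: {x4} {x6} {x7}
  V15: {x2,x7,x8} {x6}
  V16: {x4} {x6} {x7}
  V23: {x2,x7,x8}
  V24: {x3,x4} {x7}
  V25: {x2,x7,x8}
  V26: {x3,x4} {x7}
  V34: {x5,x6,x7}
  V35: {x2,x5,x6,x7,x8}
  V36: {x6} {x7}
  V45: {x5,x6,x7}
  V46: {x3,x4} {x6} {x7}
  V56: {x6} {x7}
  V123: {x2,x7,x8}
  V124: {x4} {x7}
  V125: {x2,x7,x8}
  V126: {x4} {x7}
  V134: {x6} {x7}
  V135: {x2,x7,x8} {x6}
  V136: {x6} {x7}
  V145: {x6} {x7}
  V146: {x4} {x6} {x7}
  V156: {x6} {x7}
  V234: {x7}
  V235: {x2,x7,x8}
  V236: {x7}
  V245: {x7}
  V246: {x3,x4} {x7}
  V256: {x7}
  V345: {x5,x6,x7}
  V346: {x6} {x7}
  V356: {x6} {x7}
  V456: {x6} {x7}
  V1234: {x7}
  V1235: {x2,x7,x8}
  V1236: {x7}
  V1245: {x7}
  V1246: {x4} {x7}
  V1256: {x7}
  V1345: {x6} {x7}
  V1346: {x6} {x7}
  V1356: {x6} {x7}
  V1456: {x6} {x7}
  V2345: {x7}
  V2346: {x7}
  V2356: {x7}
  V2456: {x7}
  V3456: {x6} {x7}
  V12345: {x7}
  V12346: {x7}
  V12356: {x7}
  V12456: {x7}
  V13456: {x6} {x7}
  V23456: {x7}
  V123456: {x7}
C dims 13,28,33,21; δ0: rk 10, SNF 1^10; δ1: rk 18, SNF 1^18; δ2: rk 15, SNF 1^15
Ȟ^0: (13−10)−0=3 ⇒ Z^3
Ȟ^1: (28−18)−10=0 ⇒ 0
Ȟ^2: (33−15)−18=0 ⇒ 0

Ȟ^0 ≅ Z^3,  Ȟ^1 ≅ 0,  Ȟ^2 ≅ 0


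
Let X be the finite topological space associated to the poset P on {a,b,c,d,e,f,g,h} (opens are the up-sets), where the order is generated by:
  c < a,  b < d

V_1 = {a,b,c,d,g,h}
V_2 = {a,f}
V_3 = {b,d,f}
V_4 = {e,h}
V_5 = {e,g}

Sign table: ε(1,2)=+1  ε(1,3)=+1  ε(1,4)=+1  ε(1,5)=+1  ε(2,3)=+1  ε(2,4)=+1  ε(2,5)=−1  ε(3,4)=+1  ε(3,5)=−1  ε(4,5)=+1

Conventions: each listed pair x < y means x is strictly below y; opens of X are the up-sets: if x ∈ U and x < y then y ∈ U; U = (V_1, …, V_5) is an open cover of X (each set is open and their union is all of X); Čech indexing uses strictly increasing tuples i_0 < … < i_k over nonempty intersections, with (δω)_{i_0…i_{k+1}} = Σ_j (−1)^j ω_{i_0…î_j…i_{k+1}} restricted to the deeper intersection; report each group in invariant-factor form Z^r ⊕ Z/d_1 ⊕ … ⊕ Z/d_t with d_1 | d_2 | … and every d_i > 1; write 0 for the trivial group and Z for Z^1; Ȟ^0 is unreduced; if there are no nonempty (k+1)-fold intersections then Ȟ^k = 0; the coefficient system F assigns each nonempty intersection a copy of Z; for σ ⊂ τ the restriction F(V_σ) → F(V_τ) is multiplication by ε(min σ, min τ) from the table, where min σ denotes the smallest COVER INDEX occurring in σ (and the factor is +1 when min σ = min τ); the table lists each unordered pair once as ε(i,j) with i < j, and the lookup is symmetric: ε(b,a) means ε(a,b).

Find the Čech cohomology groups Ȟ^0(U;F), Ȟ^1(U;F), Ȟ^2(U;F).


Ȟ^0(U;F) ≅ Z,  Ȟ^1(U;F) ≅ Z^2,  Ȟ^2(U;F) ≅ 0

nonempty overlaps:
  V12={a} V13={b,d} V14={h} V15={g} V23={f} V45={e}
C dims 5,6; δ0: rk 4, SNF 1^4
degree 0: 5−4−0 = 1 → Ȟ^0 ≅ Z
degree 1: 6−0−4 = 2 → Ȟ^1 ≅ Z^2
degree 2: 0−0−0 = 0 → Ȟ^2 ≅ 0


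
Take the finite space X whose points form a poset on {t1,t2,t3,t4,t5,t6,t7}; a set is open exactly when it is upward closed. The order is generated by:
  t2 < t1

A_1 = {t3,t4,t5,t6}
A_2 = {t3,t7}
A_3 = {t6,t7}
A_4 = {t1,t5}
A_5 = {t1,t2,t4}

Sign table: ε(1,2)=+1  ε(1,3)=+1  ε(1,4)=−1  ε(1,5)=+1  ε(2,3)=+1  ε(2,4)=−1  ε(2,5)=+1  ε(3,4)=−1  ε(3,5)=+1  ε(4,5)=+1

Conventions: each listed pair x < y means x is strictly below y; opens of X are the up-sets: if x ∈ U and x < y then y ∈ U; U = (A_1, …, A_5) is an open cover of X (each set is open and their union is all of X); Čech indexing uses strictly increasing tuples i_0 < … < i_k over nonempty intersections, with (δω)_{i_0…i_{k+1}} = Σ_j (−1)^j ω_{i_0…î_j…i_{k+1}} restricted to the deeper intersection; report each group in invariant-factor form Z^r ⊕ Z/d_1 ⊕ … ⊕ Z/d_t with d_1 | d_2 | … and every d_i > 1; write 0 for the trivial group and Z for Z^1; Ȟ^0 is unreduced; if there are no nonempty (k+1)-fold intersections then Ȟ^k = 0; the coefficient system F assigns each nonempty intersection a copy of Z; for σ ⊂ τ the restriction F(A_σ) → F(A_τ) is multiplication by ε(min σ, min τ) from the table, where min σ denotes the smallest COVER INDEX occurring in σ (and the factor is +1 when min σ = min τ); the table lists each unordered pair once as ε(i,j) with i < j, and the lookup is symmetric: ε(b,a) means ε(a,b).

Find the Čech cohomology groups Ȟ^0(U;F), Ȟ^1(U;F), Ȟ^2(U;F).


nerve of the cover:
  A12={t3} A13={t6} A14={t5} A15={t4} A23={t7} A45={t1}
C dims 5,6; δ0: rk 5, SNF 1^4·2
Ȟ^0 = (5 − 5) − 0 = 0, so Ȟ^0 ≅ 0
Ȟ^1 = (6 − 0) − 5 = 1 plus torsion [2], so Ȟ^1 ≅ Z ⊕ Z/2
Ȟ^2 = (0 − 0) − 0 = 0, so Ȟ^2 ≅ 0

Ȟ^0 ≅ 0; Ȟ^1 ≅ Z ⊕ Z/2; Ȟ^2 ≅ 0


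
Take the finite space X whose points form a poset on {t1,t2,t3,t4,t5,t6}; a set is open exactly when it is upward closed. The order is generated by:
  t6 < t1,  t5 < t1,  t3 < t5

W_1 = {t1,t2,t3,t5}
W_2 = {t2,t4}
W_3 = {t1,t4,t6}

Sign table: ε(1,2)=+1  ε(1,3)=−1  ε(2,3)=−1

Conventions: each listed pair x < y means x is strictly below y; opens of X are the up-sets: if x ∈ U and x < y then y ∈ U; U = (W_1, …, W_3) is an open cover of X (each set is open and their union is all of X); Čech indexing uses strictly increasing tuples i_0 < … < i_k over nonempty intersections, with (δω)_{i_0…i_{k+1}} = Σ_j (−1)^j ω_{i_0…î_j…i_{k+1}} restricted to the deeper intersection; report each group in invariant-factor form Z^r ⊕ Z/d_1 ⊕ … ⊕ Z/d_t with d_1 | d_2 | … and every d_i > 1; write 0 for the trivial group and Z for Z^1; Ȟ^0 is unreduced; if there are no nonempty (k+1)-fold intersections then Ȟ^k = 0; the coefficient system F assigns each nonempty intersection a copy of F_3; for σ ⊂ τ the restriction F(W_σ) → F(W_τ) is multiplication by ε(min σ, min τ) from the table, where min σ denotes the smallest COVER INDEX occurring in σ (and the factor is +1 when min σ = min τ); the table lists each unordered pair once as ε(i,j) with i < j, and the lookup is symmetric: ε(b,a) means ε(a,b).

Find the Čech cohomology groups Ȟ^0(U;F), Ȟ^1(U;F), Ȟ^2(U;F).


nonempty overlaps:
  W12={t2} W13={t1} W23={t4}
C dims 3,3; δ0: rk_F3 2
degree 0: 3−2−0 = 1 → Ȟ^0 ≅ Z/3
degree 1: 3−0−2 = 1 → Ȟ^1 ≅ Z/3
degree 2: 0−0−0 = 0 → Ȟ^2 ≅ 0

Ȟ^0 = Z/3,  Ȟ^1 = Z/3,  Ȟ^2 = 0
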